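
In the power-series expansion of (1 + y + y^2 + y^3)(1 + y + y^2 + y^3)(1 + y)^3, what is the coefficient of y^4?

26

(1 + y + y^2 + y^3) has coefficients 1,1,1,1 for degrees 0…3.
(1 + y + y^2 + y^3) has coefficients 1,1,1,1,0 for degrees 0…4.
Finally multiplying by (1 + y)^3, the product of all factors after the first has coefficients 1,4,7,8,7 for degrees 0…4.
[y^4] = 1·7 + 1·8 + 1·7 + 1·4 = 26.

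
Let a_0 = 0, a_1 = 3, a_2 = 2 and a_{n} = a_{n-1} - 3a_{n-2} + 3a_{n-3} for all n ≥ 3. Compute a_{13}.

1823

The ordinary generating function has denominator 1 - z + 3z^2 - 3z^3.
Iterating the recurrence: a_0,…,a_{13} = 0, 3, 2, -7, -4, 23, 14, -67, -40, 203, 122, -607, -364, 1823.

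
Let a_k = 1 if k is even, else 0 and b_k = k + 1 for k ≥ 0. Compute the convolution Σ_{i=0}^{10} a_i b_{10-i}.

The convolution is the x^10 coefficient of A(x)B(x).
Σ = 1·11 + 0·10 + 1·9 + 0·8 + 1·7 + 0·6 + 1·5 + 0·4 + 1·3 + 0·2 + 1·1 = 36.

36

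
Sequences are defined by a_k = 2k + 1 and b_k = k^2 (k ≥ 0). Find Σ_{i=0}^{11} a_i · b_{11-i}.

The convolution is the t^11 coefficient of A(t)B(t).
Σ = 1·121 + 3·100 + 5·81 + 7·64 + 9·49 + 11·36 + 13·25 + 15·16 + 17·9 + 19·4 + 21·1 + 23·0 = 2926.

2926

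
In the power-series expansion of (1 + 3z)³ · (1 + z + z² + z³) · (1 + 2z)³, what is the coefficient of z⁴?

(1 + 3z)³ has coefficients 1,9,27,27 for degrees 0…3.
(1 + z + z² + z³) has coefficients 1,1,1,1,0 for degrees 0…4.
Finally multiplying by (1 + 2z)³, the product of all factors after the first has coefficients 1,7,19,27,26 for degrees 0…4.
[z⁴] = 1·26 + 9·27 + 27·19 + 27·7 = 971.

971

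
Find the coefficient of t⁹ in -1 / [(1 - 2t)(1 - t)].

-1023

The denominator gives the recurrence a_n = 3a_(n−1) − 2a_(n−2) for n ≥ 2; the numerator fixes a_0 = -1, a_1 = -3.
Iterating: -1, -3, -7, -15, -31, -63, -127, -255, -511, -1023, so a_9 = -1023.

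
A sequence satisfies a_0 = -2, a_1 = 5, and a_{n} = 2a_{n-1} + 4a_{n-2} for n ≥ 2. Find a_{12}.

The ordinary generating function has denominator 1 - 2y - 4y^2.
Iterating the recurrence: a_0,…,a_{12} = -2, 5, 2, 24, 56, 208, 640, 2112, 6784, 22016, 71168, 230400, 745472.

745472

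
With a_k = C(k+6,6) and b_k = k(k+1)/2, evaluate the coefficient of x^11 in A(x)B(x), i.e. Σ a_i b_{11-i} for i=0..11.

The convolution is the x^11 coefficient of A(x)B(x).
Σ = 1·66 + 7·55 + 28·45 + 84·36 + 210·28 + 462·21 + 924·15 + 1716·10 + 3003·6 + 5005·3 + 8008·1 + 12376·0 = 92378.

92378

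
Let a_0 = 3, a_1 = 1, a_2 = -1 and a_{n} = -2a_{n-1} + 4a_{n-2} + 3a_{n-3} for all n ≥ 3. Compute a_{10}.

-26743

The ordinary generating function has denominator 1 + 2z - 4z^2 - 3z^3.
Iterating the recurrence: a_0,…,a_{10} = 3, 1, -1, 15, -31, 119, -317, 1017, -2945, 9007, -26743.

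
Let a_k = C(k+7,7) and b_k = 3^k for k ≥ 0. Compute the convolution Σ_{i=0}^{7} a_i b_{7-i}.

This is [x^7] in the product of the two ordinary generating functions.
Σ = 1·2187 + 8·729 + 36·243 + 120·81 + 330·27 + 792·9 + 1716·3 + 3432·1 = 51105.

51105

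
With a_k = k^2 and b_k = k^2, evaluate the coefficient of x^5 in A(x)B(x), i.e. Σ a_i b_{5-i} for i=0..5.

Write out a_i and b_{5-i} for i = 0,…,5 and sum the products.
Σ = 0·25 + 1·16 + 4·9 + 9·4 + 16·1 + 25·0 = 104.

104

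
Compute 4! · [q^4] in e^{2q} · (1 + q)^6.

The EGF product rule gives c_4 = Σ_{k_1+k_2=4} C(4; k_1,k_2) · ∏ g_i(k_i), where e^{2q} gives (2)^k; (1+q)^6 gives the falling factorial (6)_k.
g_1(k) for k = 0…4: 1, 2, 4, 8, 16.
g_2(k) for k = 0…4: 1, 6, 30, 120, 360.
c_4 = Σ_k C(4,k)·g_1(k)·g_2(4−k) = 1·1·360 + 4·2·120 + 6·4·30 + 4·8·6 + 1·16·1 = 360 + 960 + 720 + 192 + 16 = 2248.

2248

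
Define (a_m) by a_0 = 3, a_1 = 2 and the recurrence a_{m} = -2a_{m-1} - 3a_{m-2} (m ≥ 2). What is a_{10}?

-613

The ordinary generating function has denominator 1 + 2x + 3x^2.
Iterating the recurrence: a_0,…,a_{10} = 3, 2, -13, 20, -1, -58, 119, -64, -229, 650, -613.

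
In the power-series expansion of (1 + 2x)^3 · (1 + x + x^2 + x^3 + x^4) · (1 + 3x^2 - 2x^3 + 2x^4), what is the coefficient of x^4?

(1 + 2x)^3 has coefficients 1,6,12,8 for degrees 0…3.
(1 + x + x^2 + x^3 + x^4) has coefficients 1,1,1,1,1 for degrees 0…4.
Finally multiplying by (1 + 3x^2 - 2x^3 + 2x^4), the product of all factors after the first has coefficients 1,1,4,2,4 for degrees 0…4.
[x^4] = 1·4 + 6·2 + 12·4 + 8·1 = 72.

72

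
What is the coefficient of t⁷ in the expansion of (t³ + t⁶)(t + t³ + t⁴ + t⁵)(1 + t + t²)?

(t³ + t⁶) has coefficients 0,0,0,1,0,0,1 for degrees 0…6.
(t + t³ + t⁴ + t⁵) has coefficients 0,1,0,1,1,1,0,0 for degrees 0…7.
Finally multiplying by (1 + t + t²), the product of all factors after the first has coefficients 0,1,1,2,2,3,2,1 for degrees 0…7.
[t⁷] = 1·2 + 1·1 = 3.

3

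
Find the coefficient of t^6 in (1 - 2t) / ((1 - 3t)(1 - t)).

365

Partial fractions give a closed form: a_n = (1/2)·3^n + (1/2)·1^n.
At n = 6: a_6 = 365.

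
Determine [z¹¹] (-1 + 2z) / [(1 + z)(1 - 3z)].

-44286

The denominator gives the recurrence a_n = 2a_(n−1) + 3a_(n−2) for n ≥ 2; the numerator fixes a_0 = -1, a_1 = 0.
Iterating: -1, 0, -3, -6, -21, -60, -183, -546, -1641, -4920, -14763, -44286, so a_11 = -44286.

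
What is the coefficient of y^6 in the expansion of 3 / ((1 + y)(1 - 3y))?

1641

Partial fractions give a closed form: a_n = (3/4)·(-1)^n + (9/4)·3^n.
At n = 6: a_6 = 1641.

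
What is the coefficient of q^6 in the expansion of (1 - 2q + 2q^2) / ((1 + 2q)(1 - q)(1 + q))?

Partial fractions give a closed form: a_n = (10/3)·(-2)^n + (1/6)·1^n + (-5/2)·(-1)^n.
At n = 6: a_6 = 211.

211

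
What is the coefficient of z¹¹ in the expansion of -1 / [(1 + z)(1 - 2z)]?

-1365

The denominator gives the recurrence a_n = a_(n−1) + 2a_(n−2) for n ≥ 2; the numerator fixes a_0 = -1, a_1 = -1.
Iterating: -1, -1, -3, -5, -11, -21, -43, -85, -171, -341, -683, -1365, so a_11 = -1365.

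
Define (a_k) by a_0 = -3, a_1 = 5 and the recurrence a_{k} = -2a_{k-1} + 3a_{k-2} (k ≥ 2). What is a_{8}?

-13123

The ordinary generating function has denominator 1 + 2q - 3q^2.
Iterating the recurrence: a_0,…,a_{8} = -3, 5, -19, 53, -163, 485, -1459, 4373, -13123.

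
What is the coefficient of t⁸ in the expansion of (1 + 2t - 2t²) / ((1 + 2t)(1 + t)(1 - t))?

The denominator gives the recurrence a_n = −2a_(n−1) + a_(n−2) + 2a_(n−3) for n ≥ 3; the numerator fixes a_0 = 1, a_1 = 0, a_2 = -1.
Iterating: 1, 0, -1, 4, -9, 20, -41, 84, -169, so a_8 = -169.

-169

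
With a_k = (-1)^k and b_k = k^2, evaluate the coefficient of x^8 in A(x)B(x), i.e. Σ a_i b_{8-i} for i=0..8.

This is [x^8] in the product of the two ordinary generating functions.
Σ = 1·64 − 1·49 + 1·36 − 1·25 + 1·16 − 1·9 + 1·4 − 1·1 + 1·0 = 36.

36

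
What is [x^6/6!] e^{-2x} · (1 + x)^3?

-32

The EGF product rule gives c_6 = Σ_{k_1+k_2=6} C(6; k_1,k_2) · ∏ g_i(k_i), where e^{-2x} gives (-2)^k; (1+x)^3 gives the falling factorial (3)_k.
g_1(k) for k = 0…6: 1, -2, 4, -8, 16, -32, 64.
g_2(k) for k = 0…6: 1, 3, 6, 6, 0, 0, 0.
c_6 = Σ_k C(6,k)·g_1(k)·g_2(6−k) = 20·(-8)·6 + 15·16·6 + 6·(-32)·3 + 1·64·1 = −960 + 1440 − 576 + 64 = -32.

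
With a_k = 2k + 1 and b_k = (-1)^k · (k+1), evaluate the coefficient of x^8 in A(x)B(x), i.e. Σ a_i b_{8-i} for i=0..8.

5

Write out a_i and b_{8-i} for i = 0,…,8 and sum the products.
Σ = 1·9 + 3·(-8) + 5·7 + 7·(-6) + 9·5 + 11·(-4) + 13·3 + 15·(-2) + 17·1 = 5.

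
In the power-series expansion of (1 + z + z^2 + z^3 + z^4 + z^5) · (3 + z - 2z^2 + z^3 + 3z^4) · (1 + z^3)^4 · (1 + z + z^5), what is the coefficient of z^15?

143

(1 + z + z^2 + z^3 + z^4 + z^5) has coefficients 1,1,1,1,1,1 for degrees 0…5.
(3 + z - 2z^2 + z^3 + 3z^4) has coefficients 3,1,-2,1,3,0,0,0,0,0,0,0,0,0,0,0 for degrees 0…15.
Multiplying by (1 + z^3)^4 gives running coefficients 3,1,-2,13,7,-8,22,18,-12,18,22,-8,7,13,-2,1 for degrees 0…15.
Finally multiplying by (1 + z + z^5), the product of all factors after the first has coefficients 3,4,-1,11,20,2,15,38,19,13,32,36,17,8,29,21 for degrees 0…15.
[z^15] = 1·21 + 1·29 + 1·8 + 1·17 + 1·36 + 1·32 = 143.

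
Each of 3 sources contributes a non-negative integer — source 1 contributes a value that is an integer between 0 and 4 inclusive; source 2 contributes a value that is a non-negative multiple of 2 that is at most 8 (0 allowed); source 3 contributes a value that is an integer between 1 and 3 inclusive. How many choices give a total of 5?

7

The generating function for the choices is (1 + q + q² + q³ + q⁴)·(1 + q² + q⁴ + q⁶ + q⁸)·(q + q² + q³); the count is [q⁵].
(1 + q + q² + q³ + q⁴) has coefficients 1,1,1,1,1 for degrees 0…4.
(1 + q² + q⁴ + q⁶ + q⁸) has coefficients 1,0,1,0,1,0 for degrees 0…5.
Finally multiplying by (q + q² + q³), the product of all factors after the first has coefficients 0,1,1,2,1,2 for degrees 0…5.
[q⁵] = 1·2 + 1·1 + 1·2 + 1·1 + 1·1 = 7.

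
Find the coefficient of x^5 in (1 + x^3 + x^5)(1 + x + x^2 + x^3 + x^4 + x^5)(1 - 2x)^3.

(1 + x^3 + x^5) has coefficients 1,0,0,1,0,1 for degrees 0…5.
(1 + x + x^2 + x^3 + x^4 + x^5) has coefficients 1,1,1,1,1,1 for degrees 0…5.
Finally multiplying by (1 - 2x)^3, the product of all factors after the first has coefficients 1,-5,7,-1,-1,-1 for degrees 0…5.
[x^5] = 1·(-1) + 1·7 + 1·1 = 7.

7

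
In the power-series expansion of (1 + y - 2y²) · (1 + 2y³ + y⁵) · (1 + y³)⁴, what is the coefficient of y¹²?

(1 + y - 2y²) has coefficients 1,1,-2 for degrees 0…2.
(1 + 2y³ + y⁵) has coefficients 1,0,0,2,0,1,0,0,0,0,0,0,0 for degrees 0…12.
Finally multiplying by (1 + y³)⁴, the product of all factors after the first has coefficients 1,0,0,6,0,1,14,0,4,16,0,6,9 for degrees 0…12.
[y¹²] = 1·9 + 1·6 − 2·0 = 15.

15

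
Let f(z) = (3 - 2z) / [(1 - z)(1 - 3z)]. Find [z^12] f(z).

1860043

Partial fractions give a closed form: a_n = (-1/2)·1^n + (7/2)·3^n.
At n = 12: a_12 = 1860043.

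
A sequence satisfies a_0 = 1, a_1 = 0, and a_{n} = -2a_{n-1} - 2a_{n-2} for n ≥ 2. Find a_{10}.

-32

The ordinary generating function has denominator 1 + 2t + 2t^2.
Iterating the recurrence: a_0,…,a_{10} = 1, 0, -2, 4, -4, 0, 8, -16, 16, 0, -32.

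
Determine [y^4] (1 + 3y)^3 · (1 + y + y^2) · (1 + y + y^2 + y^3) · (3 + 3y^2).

636

(1 + 3y)^3 has coefficients 1,9,27,27 for degrees 0…3.
(1 + y + y^2) has coefficients 1,1,1,0,0 for degrees 0…4.
Multiplying by (1 + y + y^2 + y^3) gives running coefficients 1,2,3,3,2 for degrees 0…4.
Finally multiplying by (3 + 3y^2), the product of all factors after the first has coefficients 3,6,12,15,15 for degrees 0…4.
[y^4] = 1·15 + 9·15 + 27·12 + 27·6 = 636.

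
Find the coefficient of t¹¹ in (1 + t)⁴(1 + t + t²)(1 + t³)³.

(1 + t)⁴ has coefficients 1,4,6,4,1 for degrees 0…4.
(1 + t + t²) has coefficients 1,1,1,0,0,0,0,0,0,0,0,0 for degrees 0…11.
Finally multiplying by (1 + t³)³, the product of all factors after the first has coefficients 1,1,1,3,3,3,3,3,3,1,1,1 for degrees 0…11.
[t¹¹] = 1·1 + 4·1 + 6·1 + 4·3 + 1·3 = 26.

26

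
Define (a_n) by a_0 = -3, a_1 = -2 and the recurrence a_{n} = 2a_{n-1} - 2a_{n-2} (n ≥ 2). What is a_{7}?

The ordinary generating function has denominator 1 - 2x + 2x^2.
Iterating the recurrence: a_0,…,a_{7} = -3, -2, 2, 8, 12, 8, -8, -32.

-32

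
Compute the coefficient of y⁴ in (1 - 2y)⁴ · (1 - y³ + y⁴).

25

(1 - 2y)⁴ has coefficients 1,-8,24,-32,16 for degrees 0…4.
(1 - y³ + y⁴) has coefficients 1,0,0,-1,1 for degrees 0…4.
[y⁴] = 1·1 − 8·(-1) + 24·0 − 32·0 + 16·1 = 25.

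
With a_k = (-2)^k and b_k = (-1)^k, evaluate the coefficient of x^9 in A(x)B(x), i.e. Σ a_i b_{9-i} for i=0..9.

-1023

The convolution is the x^9 coefficient of A(x)B(x).
Σ = 1·(-1) − 2·1 + 4·(-1) − 8·1 + 16·(-1) − 32·1 + 64·(-1) − 128·1 + 256·(-1) − 512·1 = -1023.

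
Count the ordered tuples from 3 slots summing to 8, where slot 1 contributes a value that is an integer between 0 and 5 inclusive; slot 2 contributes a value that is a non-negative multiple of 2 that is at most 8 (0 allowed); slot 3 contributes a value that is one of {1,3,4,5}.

11

The generating function for the choices is (1 + y + y² + y³ + y⁴ + y⁵)·(1 + y² + y⁴ + y⁶ + y⁸)·(y + y³ + y⁴ + y⁵); the count is [y⁸].
(1 + y + y² + y³ + y⁴ + y⁵) has coefficients 1,1,1,1,1,1 for degrees 0…5.
(1 + y² + y⁴ + y⁶ + y⁸) has coefficients 1,0,1,0,1,0,1,0,1 for degrees 0…8.
Finally multiplying by (y + y³ + y⁴ + y⁵), the product of all factors after the first has coefficients 0,1,0,2,1,3,1,3,1 for degrees 0…8.
[y⁸] = 1·1 + 1·3 + 1·1 + 1·3 + 1·1 + 1·2 = 11.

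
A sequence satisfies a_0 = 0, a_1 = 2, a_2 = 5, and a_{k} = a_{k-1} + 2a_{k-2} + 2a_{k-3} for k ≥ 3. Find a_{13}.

The ordinary generating function has denominator 1 - q - 2q^2 - 2q^3.
Iterating the recurrence: a_0,…,a_{13} = 0, 2, 5, 9, 23, 51, 115, 263, 595, 1351, 3067, 6959, 15795, 35847.

35847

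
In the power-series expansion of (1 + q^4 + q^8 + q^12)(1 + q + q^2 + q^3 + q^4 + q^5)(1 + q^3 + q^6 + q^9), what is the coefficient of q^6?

(1 + q^4 + q^8 + q^12) has coefficients 1,0,0,0,1,0,0 for degrees 0…6.
(1 + q + q^2 + q^3 + q^4 + q^5) has coefficients 1,1,1,1,1,1,0 for degrees 0…6.
Finally multiplying by (1 + q^3 + q^6 + q^9), the product of all factors after the first has coefficients 1,1,1,2,2,2,2 for degrees 0…6.
[q^6] = 1·2 + 1·1 = 3.

3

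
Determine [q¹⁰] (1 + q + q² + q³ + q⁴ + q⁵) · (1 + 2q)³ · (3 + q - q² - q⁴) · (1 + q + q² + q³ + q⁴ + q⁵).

(1 + q + q² + q³ + q⁴ + q⁵) has coefficients 1,1,1,1,1,1 for degrees 0…5.
(1 + 2q)³ has coefficients 1,6,12,8,0,0,0,0,0,0,0 for degrees 0…10.
Multiplying by (3 + q - q² - q⁴) gives running coefficients 3,19,41,30,-5,-14,-12,-8,0,0,0 for degrees 0…10.
Finally multiplying by (1 + q + q² + q³ + q⁴ + q⁵), the product of all factors after the first has coefficients 3,22,63,93,88,74,59,32,-9,-39,-34 for degrees 0…10.
[q¹⁰] = 1·(-34) + 1·(-39) + 1·(-9) + 1·32 + 1·59 + 1·74 = 83.

83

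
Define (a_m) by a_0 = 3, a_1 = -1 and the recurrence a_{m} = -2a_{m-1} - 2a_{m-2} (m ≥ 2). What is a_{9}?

The ordinary generating function has denominator 1 + 2z + 2z^2.
Iterating the recurrence: a_0,…,a_{9} = 3, -1, -4, 10, -12, 4, 16, -40, 48, -16.

-16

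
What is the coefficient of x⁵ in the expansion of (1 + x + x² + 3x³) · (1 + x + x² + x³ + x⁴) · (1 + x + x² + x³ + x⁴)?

22

(1 + x + x² + 3x³) has coefficients 1,1,1,3 for degrees 0…3.
(1 + x + x² + x³ + x⁴) has coefficients 1,1,1,1,1,0 for degrees 0…5.
Finally multiplying by (1 + x + x² + x³ + x⁴), the product of all factors after the first has coefficients 1,2,3,4,5,4 for degrees 0…5.
[x⁵] = 1·4 + 1·5 + 1·4 + 3·3 = 22.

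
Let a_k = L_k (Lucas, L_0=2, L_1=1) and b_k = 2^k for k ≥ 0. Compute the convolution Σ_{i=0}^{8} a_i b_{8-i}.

Write out a_i and b_{8-i} for i = 0,…,8 and sum the products.
Σ = 2·256 + 1·128 + 3·64 + 4·32 + 7·16 + 11·8 + 18·4 + 29·2 + 47·1 = 1337.

1337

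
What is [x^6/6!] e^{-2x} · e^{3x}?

The EGF product rule gives c_6 = Σ_{k_1+k_2=6} C(6; k_1,k_2) · ∏ g_i(k_i), where e^{-2x} gives (-2)^k; e^{3x} gives (3)^k.
g_1(k) for k = 0…6: 1, -2, 4, -8, 16, -32, 64.
g_2(k) for k = 0…6: 1, 3, 9, 27, 81, 243, 729.
c_6 = Σ_k C(6,k)·g_1(k)·g_2(6−k) = 1·1·729 + 6·(-2)·243 + 15·4·81 + 20·(-8)·27 + 15·16·9 + 6·(-32)·3 + 1·64·1 = 729 − 2916 + 4860 − 4320 + 2160 − 576 + 64 = 1.

1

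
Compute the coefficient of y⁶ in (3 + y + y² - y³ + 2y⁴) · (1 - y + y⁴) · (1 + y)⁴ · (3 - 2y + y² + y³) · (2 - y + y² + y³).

37

(3 + y + y² - y³ + 2y⁴) has coefficients 3,1,1,-1,2 for degrees 0…4.
(1 - y + y⁴) has coefficients 1,-1,0,0,1,0,0 for degrees 0…6.
Multiplying by (1 + y)⁴ gives running coefficients 1,3,2,-2,-2,3,6 for degrees 0…6.
Multiplying by (3 - 2y + y² + y³) gives running coefficients 3,7,1,-6,3,13,8 for degrees 0…6.
Finally multiplying by (2 - y + y² + y³), the product of all factors after the first has coefficients 6,11,-2,-3,20,18,0 for degrees 0…6.
[y⁶] = 3·0 + 1·18 + 1·20 − 1·(-3) + 2·(-2) = 37.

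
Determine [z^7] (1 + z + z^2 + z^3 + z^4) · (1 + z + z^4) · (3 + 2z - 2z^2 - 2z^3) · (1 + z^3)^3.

(1 + z + z^2 + z^3 + z^4) has coefficients 1,1,1,1,1 for degrees 0…4.
(1 + z + z^4) has coefficients 1,1,0,0,1,0,0,0 for degrees 0…7.
Multiplying by (3 + 2z - 2z^2 - 2z^3) gives running coefficients 3,5,0,-4,1,2,-2,-2 for degrees 0…7.
Finally multiplying by (1 + z^3)^3, the product of all factors after the first has coefficients 3,5,0,5,16,2,-5,16 for degrees 0…7.
[z^7] = 1·16 + 1·(-5) + 1·2 + 1·16 + 1·5 = 34.

34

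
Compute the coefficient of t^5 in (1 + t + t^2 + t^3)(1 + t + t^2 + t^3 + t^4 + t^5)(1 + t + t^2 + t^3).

(1 + t + t^2 + t^3) has coefficients 1,1,1,1 for degrees 0…3.
(1 + t + t^2 + t^3 + t^4 + t^5) has coefficients 1,1,1,1,1,1 for degrees 0…5.
Finally multiplying by (1 + t + t^2 + t^3), the product of all factors after the first has coefficients 1,2,3,4,4,4 for degrees 0…5.
[t^5] = 1·4 + 1·4 + 1·4 + 1·3 = 15.

15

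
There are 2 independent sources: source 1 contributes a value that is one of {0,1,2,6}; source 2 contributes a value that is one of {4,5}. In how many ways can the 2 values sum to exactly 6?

The generating function for the choices is (1 + x + x^2 + x^6)·(x^4 + x^5); the count is [x^6].
(1 + x + x^2 + x^6) has coefficients 1,1,1,0,0,0,1 for degrees 0…6.
(x^4 + x^5) has coefficients 0,0,0,0,1,1,0 for degrees 0…6.
[x^6] = 1·0 + 1·1 + 1·1 + 1·0 = 2.

2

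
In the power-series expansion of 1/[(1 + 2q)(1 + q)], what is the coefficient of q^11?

Partial fractions give a closed form: a_n = (2)·(-2)^n + (-1)·(-1)^n.
At n = 11: a_11 = -4095.

-4095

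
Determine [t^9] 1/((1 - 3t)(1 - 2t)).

58025

The denominator gives the recurrence a_n = 5a_(n−1) − 6a_(n−2) for n ≥ 2; the numerator fixes a_0 = 1, a_1 = 5.
Iterating: 1, 5, 19, 65, 211, 665, 2059, 6305, 19171, 58025, so a_9 = 58025.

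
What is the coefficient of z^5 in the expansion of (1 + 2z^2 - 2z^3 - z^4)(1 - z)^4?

-16

(1 + 2z^2 - 2z^3 - z^4) has coefficients 1,0,2,-2,-1 for degrees 0…4.
(1 - z)^4 has coefficients 1,-4,6,-4,1,0 for degrees 0…5.
[z^5] = 1·0 + 2·(-4) − 2·6 − 1·(-4) = -16.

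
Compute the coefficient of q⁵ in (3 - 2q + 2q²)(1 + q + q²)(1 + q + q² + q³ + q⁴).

(3 - 2q + 2q²) has coefficients 3,-2,2 for degrees 0…2.
(1 + q + q²) has coefficients 1,1,1,0,0,0 for degrees 0…5.
Finally multiplying by (1 + q + q² + q³ + q⁴), the product of all factors after the first has coefficients 1,2,3,3,3,2 for degrees 0…5.
[q⁵] = 3·2 − 2·3 + 2·3 = 6.

6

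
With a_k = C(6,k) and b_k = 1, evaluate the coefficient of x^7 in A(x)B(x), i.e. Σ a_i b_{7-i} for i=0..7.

64

Write out a_i and b_{7-i} for i = 0,…,7 and sum the products.
Σ = 1·1 + 6·1 + 15·1 + 20·1 + 15·1 + 6·1 + 1·1 + 0·1 = 64.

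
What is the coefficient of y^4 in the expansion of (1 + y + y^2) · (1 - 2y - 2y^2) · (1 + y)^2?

(1 + y + y^2) has coefficients 1,1,1 for degrees 0…2.
(1 - 2y - 2y^2) has coefficients 1,-2,-2,0,0 for degrees 0…4.
Finally multiplying by (1 + y)^2, the product of all factors after the first has coefficients 1,0,-5,-6,-2 for degrees 0…4.
[y^4] = 1·(-2) + 1·(-6) + 1·(-5) = -13.

-13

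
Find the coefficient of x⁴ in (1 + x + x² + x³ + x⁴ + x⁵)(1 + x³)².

3

(1 + x + x² + x³ + x⁴ + x⁵) has coefficients 1,1,1,1,1 for degrees 0…4.
(1 + x³)² has coefficients 1,0,0,2,0 for degrees 0…4.
[x⁴] = 1·0 + 1·2 + 1·0 + 1·0 + 1·1 = 3.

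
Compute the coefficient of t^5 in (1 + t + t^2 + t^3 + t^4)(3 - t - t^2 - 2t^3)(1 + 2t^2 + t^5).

-3

(1 + t + t^2 + t^3 + t^4) has coefficients 1,1,1,1,1 for degrees 0…4.
(3 - t - t^2 - 2t^3) has coefficients 3,-1,-1,-2,0,0 for degrees 0…5.
Finally multiplying by (1 + 2t^2 + t^5), the product of all factors after the first has coefficients 3,-1,5,-4,-2,-1 for degrees 0…5.
[t^5] = 1·(-1) + 1·(-2) + 1·(-4) + 1·5 + 1·(-1) = -3.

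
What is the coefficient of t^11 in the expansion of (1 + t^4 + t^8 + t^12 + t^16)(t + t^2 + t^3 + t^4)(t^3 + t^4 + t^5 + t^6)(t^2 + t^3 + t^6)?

10

(1 + t^4 + t^8 + t^12 + t^16) has coefficients 1,0,0,0,1,0,0,0,1,0,0,0 for degrees 0…11.
(t + t^2 + t^3 + t^4) has coefficients 0,1,1,1,1,0,0,0,0,0,0,0 for degrees 0…11.
Multiplying by (t^3 + t^4 + t^5 + t^6) gives running coefficients 0,0,0,0,1,2,3,4,3,2,1,0 for degrees 0…11.
Finally multiplying by (t^2 + t^3 + t^6), the product of all factors after the first has coefficients 0,0,0,0,0,0,1,3,5,7,8,7 for degrees 0…11.
[t^11] = 1·7 + 1·3 + 1·0 = 10.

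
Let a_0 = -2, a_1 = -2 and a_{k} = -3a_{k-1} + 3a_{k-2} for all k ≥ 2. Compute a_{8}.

The ordinary generating function has denominator 1 + 3q - 3q^2.
Iterating the recurrence: a_0,…,a_{8} = -2, -2, 0, -6, 18, -72, 270, -1026, 3888.

3888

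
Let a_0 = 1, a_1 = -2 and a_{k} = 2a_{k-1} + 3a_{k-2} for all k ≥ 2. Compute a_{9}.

-4922

The ordinary generating function has denominator 1 - 2q - 3q^2.
Iterating the recurrence: a_0,…,a_{9} = 1, -2, -1, -8, -19, -62, -181, -548, -1639, -4922.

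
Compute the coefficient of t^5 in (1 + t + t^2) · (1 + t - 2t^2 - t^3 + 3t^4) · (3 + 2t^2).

2

(1 + t + t^2) has coefficients 1,1,1 for degrees 0…2.
(1 + t - 2t^2 - t^3 + 3t^4) has coefficients 1,1,-2,-1,3,0 for degrees 0…5.
Finally multiplying by (3 + 2t^2), the product of all factors after the first has coefficients 3,3,-4,-1,5,-2 for degrees 0…5.
[t^5] = 1·(-2) + 1·5 + 1·(-1) = 2.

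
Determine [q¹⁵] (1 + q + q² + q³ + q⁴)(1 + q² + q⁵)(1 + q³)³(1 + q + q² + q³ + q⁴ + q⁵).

47

(1 + q + q² + q³ + q⁴) has coefficients 1,1,1,1,1 for degrees 0…4.
(1 + q² + q⁵) has coefficients 1,0,1,0,0,1,0,0,0,0,0,0,0,0,0,0 for degrees 0…15.
Multiplying by (1 + q³)³ gives running coefficients 1,0,1,3,0,4,3,0,6,1,0,4,0,0,1,0 for degrees 0…15.
Finally multiplying by (1 + q + q² + q³ + q⁴ + q⁵), the product of all factors after the first has coefficients 1,1,2,5,5,9,11,11,16,14,14,14,11,11,6,5 for degrees 0…15.
[q¹⁵] = 1·5 + 1·6 + 1·11 + 1·11 + 1·14 = 47.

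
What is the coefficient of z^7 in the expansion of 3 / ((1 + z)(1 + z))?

The denominator gives the recurrence a_n = −2a_(n−1) − a_(n−2) for n ≥ 2; the numerator fixes a_0 = 3, a_1 = -6.
Iterating: 3, -6, 9, -12, 15, -18, 21, -24, so a_7 = -24.

-24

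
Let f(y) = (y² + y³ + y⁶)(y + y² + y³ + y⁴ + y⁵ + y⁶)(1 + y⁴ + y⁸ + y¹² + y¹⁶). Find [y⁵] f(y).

2

(y² + y³ + y⁶) has coefficients 0,0,1,1,0,0 for degrees 0…5.
(y + y² + y³ + y⁴ + y⁵ + y⁶) has coefficients 0,1,1,1,1,1 for degrees 0…5.
Finally multiplying by (1 + y⁴ + y⁸ + y¹² + y¹⁶), the product of all factors after the first has coefficients 0,1,1,1,1,2 for degrees 0…5.
[y⁵] = 1·1 + 1·1 = 2.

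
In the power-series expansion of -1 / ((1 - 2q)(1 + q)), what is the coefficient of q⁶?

-43

Partial fractions give a closed form: a_n = (-2/3)·2^n + (-1/3)·(-1)^n.
At n = 6: a_6 = -43.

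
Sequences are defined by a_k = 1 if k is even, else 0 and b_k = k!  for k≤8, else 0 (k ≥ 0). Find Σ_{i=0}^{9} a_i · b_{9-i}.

Write out a_i and b_{9-i} for i = 0,…,9 and sum the products.
Σ = 1·0 + 0·40320 + 1·5040 + 0·720 + 1·120 + 0·24 + 1·6 + 0·2 + 1·1 + 0·1 = 5167.

5167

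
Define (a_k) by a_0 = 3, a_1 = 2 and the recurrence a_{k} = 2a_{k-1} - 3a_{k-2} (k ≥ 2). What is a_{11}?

-328

The ordinary generating function has denominator 1 - 2z + 3z^2.
Iterating the recurrence: a_0,…,a_{11} = 3, 2, -5, -16, -17, 14, 79, 116, -5, -358, -701, -328.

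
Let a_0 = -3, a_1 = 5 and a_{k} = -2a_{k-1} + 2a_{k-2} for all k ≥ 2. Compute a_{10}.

-48128

The ordinary generating function has denominator 1 + 2q - 2q^2.
Iterating the recurrence: a_0,…,a_{10} = -3, 5, -16, 42, -116, 316, -864, 2360, -6448, 17616, -48128.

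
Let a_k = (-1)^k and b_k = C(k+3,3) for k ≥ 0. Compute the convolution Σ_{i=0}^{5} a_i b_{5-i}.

34

The convolution is the x^5 coefficient of A(x)B(x).
Σ = 1·56 − 1·35 + 1·20 − 1·10 + 1·4 − 1·1 = 34.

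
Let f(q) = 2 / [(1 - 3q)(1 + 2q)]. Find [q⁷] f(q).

Partial fractions give a closed form: a_n = (6/5)·3^n + (4/5)·(-2)^n.
At n = 7: a_7 = 2522.

2522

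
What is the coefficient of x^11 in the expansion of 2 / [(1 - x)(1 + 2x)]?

-2730

The denominator gives the recurrence a_n = −a_(n−1) + 2a_(n−2) for n ≥ 2; the numerator fixes a_0 = 2, a_1 = -2.
Iterating: 2, -2, 6, -10, 22, -42, 86, -170, 342, -682, 1366, -2730, so a_11 = -2730.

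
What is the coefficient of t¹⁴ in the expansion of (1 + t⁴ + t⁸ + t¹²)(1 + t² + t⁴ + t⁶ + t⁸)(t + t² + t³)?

(1 + t⁴ + t⁸ + t¹²) has coefficients 1,0,0,0,1,0,0,0,1,0,0,0,1 for degrees 0…12.
(1 + t² + t⁴ + t⁶ + t⁸) has coefficients 1,0,1,0,1,0,1,0,1,0,0,0,0,0,0 for degrees 0…14.
Finally multiplying by (t + t² + t³), the product of all factors after the first has coefficients 0,1,1,2,1,2,1,2,1,2,1,1,0,0,0 for degrees 0…14.
[t¹⁴] = 1·0 + 1·1 + 1·1 + 1·1 = 3.

3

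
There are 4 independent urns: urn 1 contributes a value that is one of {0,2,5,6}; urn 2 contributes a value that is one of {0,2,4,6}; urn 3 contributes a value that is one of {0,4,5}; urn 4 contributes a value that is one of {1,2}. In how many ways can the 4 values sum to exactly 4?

2

The generating function for the choices is (1 + q² + q⁵ + q⁶)·(1 + q² + q⁴ + q⁶)·(1 + q⁴ + q⁵)·(q + q²); the count is [q⁴].
(1 + q² + q⁵ + q⁶) has coefficients 1,0,1,0,0 for degrees 0…4.
(1 + q² + q⁴ + q⁶) has coefficients 1,0,1,0,1 for degrees 0…4.
Multiplying by (1 + q⁴ + q⁵) gives running coefficients 1,0,1,0,2 for degrees 0…4.
Finally multiplying by (q + q²), the product of all factors after the first has coefficients 0,1,1,1,1 for degrees 0…4.
[q⁴] = 1·1 + 1·1 = 2.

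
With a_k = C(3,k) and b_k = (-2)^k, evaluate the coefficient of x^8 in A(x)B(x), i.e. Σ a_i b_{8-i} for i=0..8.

32

This is [x^8] in the product of the two ordinary generating functions.
Σ = 1·256 + 3·(-128) + 3·64 + 1·(-32) + 0·16 + 0·(-8) + 0·4 + 0·(-2) + 0·1 = 32.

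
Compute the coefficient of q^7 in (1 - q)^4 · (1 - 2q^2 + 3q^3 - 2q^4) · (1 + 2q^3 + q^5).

-35

(1 - q)^4 has coefficients 1,-4,6,-4,1 for degrees 0…4.
(1 - 2q^2 + 3q^3 - 2q^4) has coefficients 1,0,-2,3,-2,0,0,0 for degrees 0…7.
Finally multiplying by (1 + 2q^3 + q^5), the product of all factors after the first has coefficients 1,0,-2,5,-2,-3,6,-6 for degrees 0…7.
[q^7] = 1·(-6) − 4·6 + 6·(-3) − 4·(-2) + 1·5 = -35.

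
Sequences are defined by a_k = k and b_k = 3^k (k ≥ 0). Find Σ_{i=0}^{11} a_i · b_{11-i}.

132854

The convolution is the t^11 coefficient of A(t)B(t).
Σ = 0·177147 + 1·59049 + 2·19683 + 3·6561 + 4·2187 + 5·729 + 6·243 + 7·81 + 8·27 + 9·9 + 10·3 + 11·1 = 132854.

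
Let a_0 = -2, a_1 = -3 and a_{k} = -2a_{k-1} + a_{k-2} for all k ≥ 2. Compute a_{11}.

-12467

The ordinary generating function has denominator 1 + 2t - t^2.
Iterating the recurrence: a_0,…,a_{11} = -2, -3, 4, -11, 26, -63, 152, -367, 886, -2139, 5164, -12467.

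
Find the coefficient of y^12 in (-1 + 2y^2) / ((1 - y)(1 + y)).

The denominator gives the recurrence a_n = a_(n−2) for n ≥ 3; the numerator fixes a_0 = -1, a_1 = 0, a_2 = 1.
Iterating: -1, 0, 1, 0, 1, 0, 1, 0, 1, 0, 1, 0, 1, so a_12 = 1.

1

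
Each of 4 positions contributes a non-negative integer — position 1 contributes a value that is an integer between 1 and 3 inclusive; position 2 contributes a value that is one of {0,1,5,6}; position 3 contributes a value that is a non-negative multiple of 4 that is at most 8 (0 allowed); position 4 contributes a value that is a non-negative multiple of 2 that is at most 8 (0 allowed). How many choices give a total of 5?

4

The generating function for the choices is (q + q^2 + q^3)·(1 + q + q^5 + q^6)·(1 + q^4 + q^8)·(1 + q^2 + q^4 + q^6 + q^8); the count is [q^5].
(q + q^2 + q^3) has coefficients 0,1,1,1 for degrees 0…3.
(1 + q + q^5 + q^6) has coefficients 1,1,0,0,0,1 for degrees 0…5.
Multiplying by (1 + q^4 + q^8) gives running coefficients 1,1,0,0,1,2 for degrees 0…5.
Finally multiplying by (1 + q^2 + q^4 + q^6 + q^8), the product of all factors after the first has coefficients 1,1,1,1,2,3 for degrees 0…5.
[q^5] = 1·2 + 1·1 + 1·1 = 4.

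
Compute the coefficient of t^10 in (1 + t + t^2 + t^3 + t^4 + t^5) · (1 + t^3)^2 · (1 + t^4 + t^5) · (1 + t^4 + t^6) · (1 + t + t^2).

45

(1 + t + t^2 + t^3 + t^4 + t^5) has coefficients 1,1,1,1,1,1 for degrees 0…5.
(1 + t^3)^2 has coefficients 1,0,0,2,0,0,1,0,0,0,0 for degrees 0…10.
Multiplying by (1 + t^4 + t^5) gives running coefficients 1,0,0,2,1,1,1,2,2,0,1 for degrees 0…10.
Multiplying by (1 + t^4 + t^6) gives running coefficients 1,0,0,2,2,1,2,4,3,3,3 for degrees 0…10.
Finally multiplying by (1 + t + t^2), the product of all factors after the first has coefficients 1,1,1,2,4,5,5,7,9,10,9 for degrees 0…10.
[t^10] = 1·9 + 1·10 + 1·9 + 1·7 + 1·5 + 1·5 = 45.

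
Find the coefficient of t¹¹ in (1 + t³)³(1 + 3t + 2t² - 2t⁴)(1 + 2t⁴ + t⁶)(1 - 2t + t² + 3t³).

(1 + t³)³ has coefficients 1,0,0,3,0,0,3,0,0,1 for degrees 0…9.
(1 + 3t + 2t² - 2t⁴) has coefficients 1,3,2,0,-2,0,0,0,0,0,0,0 for degrees 0…11.
Multiplying by (1 + 2t⁴ + t⁶) gives running coefficients 1,3,2,0,0,6,5,3,-2,0,-2,0 for degrees 0…11.
Finally multiplying by (1 - 2t + t² + 3t³), the product of all factors after the first has coefficients 1,1,-3,2,11,12,-7,-1,15,22,5,-2 for degrees 0…11.
[t¹¹] = 1·(-2) + 3·15 + 3·12 + 1·(-3) = 76.

76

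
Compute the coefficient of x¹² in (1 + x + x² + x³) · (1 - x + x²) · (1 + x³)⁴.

(1 + x + x² + x³) has coefficients 1,1,1,1 for degrees 0…3.
(1 - x + x²) has coefficients 1,-1,1,0,0,0,0,0,0,0,0,0,0 for degrees 0…12.
Finally multiplying by (1 + x³)⁴, the product of all factors after the first has coefficients 1,-1,1,4,-4,4,6,-6,6,4,-4,4,1 for degrees 0…12.
[x¹²] = 1·1 + 1·4 + 1·(-4) + 1·4 = 5.

5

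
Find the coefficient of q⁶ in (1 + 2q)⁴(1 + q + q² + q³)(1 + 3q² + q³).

353

(1 + 2q)⁴ has coefficients 1,8,24,32,16 for degrees 0…4.
(1 + q + q² + q³) has coefficients 1,1,1,1,0,0,0 for degrees 0…6.
Finally multiplying by (1 + 3q² + q³), the product of all factors after the first has coefficients 1,1,4,5,4,4,1 for degrees 0…6.
[q⁶] = 1·1 + 8·4 + 24·4 + 32·5 + 16·4 = 353.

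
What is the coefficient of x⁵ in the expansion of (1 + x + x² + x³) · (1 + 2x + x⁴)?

(1 + x + x² + x³) has coefficients 1,1,1,1 for degrees 0…3.
(1 + 2x + x⁴) has coefficients 1,2,0,0,1,0 for degrees 0…5.
[x⁵] = 1·0 + 1·1 + 1·0 + 1·0 = 1.

1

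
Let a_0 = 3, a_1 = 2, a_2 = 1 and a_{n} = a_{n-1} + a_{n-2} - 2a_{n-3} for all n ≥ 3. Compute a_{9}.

The ordinary generating function has denominator 1 - y - y^2 + 2y^3.
Iterating the recurrence: a_0,…,a_{9} = 3, 2, 1, -3, -6, -11, -11, -10, 1, 13.

13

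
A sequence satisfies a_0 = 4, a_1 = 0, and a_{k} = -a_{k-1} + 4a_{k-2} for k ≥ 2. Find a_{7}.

-1040

The ordinary generating function has denominator 1 + y - 4y^2.
Iterating the recurrence: a_0,…,a_{7} = 4, 0, 16, -16, 80, -144, 464, -1040.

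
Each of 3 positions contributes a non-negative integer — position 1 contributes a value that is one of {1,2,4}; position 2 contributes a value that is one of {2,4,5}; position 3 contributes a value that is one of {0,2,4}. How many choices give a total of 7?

3

The generating function for the choices is (y + y² + y⁴)·(y² + y⁴ + y⁵)·(1 + y² + y⁴); the count is [y⁷].
(y + y² + y⁴) has coefficients 0,1,1,0,1 for degrees 0…4.
(y² + y⁴ + y⁵) has coefficients 0,0,1,0,1,1,0,0 for degrees 0…7.
Finally multiplying by (1 + y² + y⁴), the product of all factors after the first has coefficients 0,0,1,0,2,1,2,1 for degrees 0…7.
[y⁷] = 1·2 + 1·1 + 1·0 = 3.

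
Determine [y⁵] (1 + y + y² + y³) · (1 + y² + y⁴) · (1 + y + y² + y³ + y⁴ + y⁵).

10

(1 + y + y² + y³) has coefficients 1,1,1,1 for degrees 0…3.
(1 + y² + y⁴) has coefficients 1,0,1,0,1,0 for degrees 0…5.
Finally multiplying by (1 + y + y² + y³ + y⁴ + y⁵), the product of all factors after the first has coefficients 1,1,2,2,3,3 for degrees 0…5.
[y⁵] = 1·3 + 1·3 + 1·2 + 1·2 = 10.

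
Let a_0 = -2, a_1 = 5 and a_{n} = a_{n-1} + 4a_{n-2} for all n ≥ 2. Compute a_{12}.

35813

The ordinary generating function has denominator 1 - q - 4q^2.
Iterating the recurrence: a_0,…,a_{12} = -2, 5, -3, 17, 5, 73, 93, 385, 757, 2297, 5325, 14513, 35813.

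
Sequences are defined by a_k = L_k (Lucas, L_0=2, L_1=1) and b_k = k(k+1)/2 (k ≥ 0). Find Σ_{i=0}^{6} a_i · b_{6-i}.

143

The convolution is the x^6 coefficient of A(x)B(x).
Σ = 2·21 + 1·15 + 3·10 + 4·6 + 7·3 + 11·1 + 18·0 = 143.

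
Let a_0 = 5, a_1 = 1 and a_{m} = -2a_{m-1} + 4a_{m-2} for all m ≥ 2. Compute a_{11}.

-472064

The ordinary generating function has denominator 1 + 2y - 4y^2.
Iterating the recurrence: a_0,…,a_{11} = 5, 1, 18, -32, 136, -400, 1344, -4288, 13952, -45056, 145920, -472064.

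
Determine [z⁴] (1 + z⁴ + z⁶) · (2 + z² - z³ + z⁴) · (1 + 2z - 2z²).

-1

(1 + z⁴ + z⁶) has coefficients 1,0,0,0,1 for degrees 0…4.
(2 + z² - z³ + z⁴) has coefficients 2,0,1,-1,1 for degrees 0…4.
Finally multiplying by (1 + 2z - 2z²), the product of all factors after the first has coefficients 2,4,-3,1,-3 for degrees 0…4.
[z⁴] = 1·(-3) + 1·2 = -1.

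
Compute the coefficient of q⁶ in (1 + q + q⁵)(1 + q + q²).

(1 + q + q⁵) has coefficients 1,1,0,0,0,1 for degrees 0…5.
(1 + q + q²) has coefficients 1,1,1,0,0,0,0 for degrees 0…6.
[q⁶] = 1·0 + 1·0 + 1·1 = 1.

1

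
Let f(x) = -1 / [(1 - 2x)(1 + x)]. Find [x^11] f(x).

-1365

Partial fractions give a closed form: a_n = (-2/3)·2^n + (-1/3)·(-1)^n.
At n = 11: a_11 = -1365.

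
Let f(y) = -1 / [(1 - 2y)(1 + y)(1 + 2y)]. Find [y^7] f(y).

Partial fractions give a closed form: a_n = (-1/3)·2^n + (1/3)·(-1)^n + (-1)·(-2)^n.
At n = 7: a_7 = 85.

85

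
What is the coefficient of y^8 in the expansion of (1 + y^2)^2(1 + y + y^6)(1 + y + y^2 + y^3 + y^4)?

5

(1 + y^2)^2 has coefficients 1,0,2,0,1 for degrees 0…4.
(1 + y + y^6) has coefficients 1,1,0,0,0,0,1,0,0 for degrees 0…8.
Finally multiplying by (1 + y + y^2 + y^3 + y^4), the product of all factors after the first has coefficients 1,2,2,2,2,1,1,1,1 for degrees 0…8.
[y^8] = 1·1 + 2·1 + 1·2 = 5.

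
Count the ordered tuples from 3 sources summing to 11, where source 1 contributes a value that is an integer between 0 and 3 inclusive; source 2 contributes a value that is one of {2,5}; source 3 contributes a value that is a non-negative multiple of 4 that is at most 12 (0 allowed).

The generating function for the choices is (1 + t + t^2 + t^3)·(t^2 + t^5)·(1 + t^4 + t^8 + t^12); the count is [t^11].
(1 + t + t^2 + t^3) has coefficients 1,1,1,1 for degrees 0…3.
(t^2 + t^5) has coefficients 0,0,1,0,0,1,0,0,0,0,0,0 for degrees 0…11.
Finally multiplying by (1 + t^4 + t^8 + t^12), the product of all factors after the first has coefficients 0,0,1,0,0,1,1,0,0,1,1,0 for degrees 0…11.
[t^11] = 1·0 + 1·1 + 1·1 + 1·0 = 2.

2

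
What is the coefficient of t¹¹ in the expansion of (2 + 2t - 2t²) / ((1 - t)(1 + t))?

2

The denominator gives the recurrence a_n = a_(n−2) for n ≥ 3; the numerator fixes a_0 = 2, a_1 = 2, a_2 = 0.
Iterating: 2, 2, 0, 2, 0, 2, 0, 2, 0, 2, 0, 2, so a_11 = 2.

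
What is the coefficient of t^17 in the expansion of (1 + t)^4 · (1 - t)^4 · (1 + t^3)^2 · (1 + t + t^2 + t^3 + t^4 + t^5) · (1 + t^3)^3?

(1 + t)^4 has coefficients 1,4,6,4,1 for degrees 0…4.
(1 - t)^4 has coefficients 1,-4,6,-4,1,0,0,0,0,0,0,0,0,0,0,0,0,0 for degrees 0…17.
Multiplying by (1 + t^3)^2 gives running coefficients 1,-4,6,-2,-7,12,-7,-2,6,-4,1,0,0,0,0,0,0,0 for degrees 0…17.
Multiplying by (1 + t + t^2 + t^3 + t^4 + t^5) gives running coefficients 1,-3,3,1,-6,6,-2,0,0,-2,6,-6,1,3,-3,1,0,0 for degrees 0…17.
Finally multiplying by (1 + t^3)^3, the product of all factors after the first has coefficients 1,-3,3,4,-15,15,4,-27,27,-4,-15,15,-10,15,-15,-4,27,-27 for degrees 0…17.
[t^17] = 1·(-27) + 4·27 + 6·(-4) + 4·(-15) + 1·15 = 12.

12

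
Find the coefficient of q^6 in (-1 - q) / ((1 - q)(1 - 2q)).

Partial fractions give a closed form: a_n = (2)·1^n + (-3)·2^n.
At n = 6: a_6 = -190.

-190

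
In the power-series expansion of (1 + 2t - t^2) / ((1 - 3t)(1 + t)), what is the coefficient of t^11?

The denominator gives the recurrence a_n = 2a_(n−1) + 3a_(n−2) for n ≥ 3; the numerator fixes a_0 = 1, a_1 = 4, a_2 = 10.
Iterating: 1, 4, 10, 32, 94, 284, 850, 2552, 7654, 22964, 68890, 206672, so a_11 = 206672.

206672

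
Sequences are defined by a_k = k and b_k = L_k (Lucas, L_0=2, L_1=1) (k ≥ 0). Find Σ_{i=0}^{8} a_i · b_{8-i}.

Write out a_i and b_{8-i} for i = 0,…,8 and sum the products.
Σ = 0·47 + 1·29 + 2·18 + 3·11 + 4·7 + 5·4 + 6·3 + 7·1 + 8·2 = 187.

187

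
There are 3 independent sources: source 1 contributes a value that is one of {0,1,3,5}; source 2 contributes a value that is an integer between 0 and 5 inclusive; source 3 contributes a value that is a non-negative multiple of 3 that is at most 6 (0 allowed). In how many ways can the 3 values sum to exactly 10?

The generating function for the choices is (1 + z + z^3 + z^5)·(1 + z + z^2 + z^3 + z^4 + z^5)·(1 + z^3 + z^6); the count is [z^10].
(1 + z + z^3 + z^5) has coefficients 1,1,0,1,0,1 for degrees 0…5.
(1 + z + z^2 + z^3 + z^4 + z^5) has coefficients 1,1,1,1,1,1,0,0,0,0,0 for degrees 0…10.
Finally multiplying by (1 + z^3 + z^6), the product of all factors after the first has coefficients 1,1,1,2,2,2,2,2,2,1,1 for degrees 0…10.
[z^10] = 1·1 + 1·1 + 1·2 + 1·2 = 6.

6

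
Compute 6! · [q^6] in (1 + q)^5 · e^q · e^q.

24064

The EGF product rule gives c_6 = Σ_{k_1+k_2+k_3=6} C(6; k_1,k_2,k_3) · ∏ g_i(k_i), where (1+q)^5 gives the falling factorial (5)_k; e^q gives (1)^k; e^q gives (1)^k.
g_1(k) for k = 0…6: 1, 5, 20, 60, 120, 120, 0.
g_2(k) for k = 0…6: 1, 1, 1, 1, 1, 1, 1.
g_3(k) for k = 0…6: 1, 1, 1, 1, 1, 1, 1.
First combine the last two factors: h(k) = Σ_j C(k,j)·g_2(j)·g_3(k−j) for k = 0…6: 1, 2, 4, 8, 16, 32, 64.
c_6 = Σ_k C(6,k)·g_1(k)·h(6−k) = 1·1·64 + 6·5·32 + 15·20·16 + 20·60·8 + 15·120·4 + 6·120·2 = 64 + 960 + 4800 + 9600 + 7200 + 1440 = 24064.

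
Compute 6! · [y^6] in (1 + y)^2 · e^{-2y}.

160

The EGF product rule gives c_6 = Σ_{k_1+k_2=6} C(6; k_1,k_2) · ∏ g_i(k_i), where (1+y)^2 gives the falling factorial (2)_k; e^{-2y} gives (-2)^k.
g_1(k) for k = 0…6: 1, 2, 2, 0, 0, 0, 0.
g_2(k) for k = 0…6: 1, -2, 4, -8, 16, -32, 64.
c_6 = Σ_k C(6,k)·g_1(k)·g_2(6−k) = 1·1·64 + 6·2·(-32) + 15·2·16 = 64 − 384 + 480 = 160.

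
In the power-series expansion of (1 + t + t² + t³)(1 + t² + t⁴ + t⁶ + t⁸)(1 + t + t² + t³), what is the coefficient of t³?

6

(1 + t + t² + t³) has coefficients 1,1,1,1 for degrees 0…3.
(1 + t² + t⁴ + t⁶ + t⁸) has coefficients 1,0,1,0 for degrees 0…3.
Finally multiplying by (1 + t + t² + t³), the product of all factors after the first has coefficients 1,1,2,2 for degrees 0…3.
[t³] = 1·2 + 1·2 + 1·1 + 1·1 = 6.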